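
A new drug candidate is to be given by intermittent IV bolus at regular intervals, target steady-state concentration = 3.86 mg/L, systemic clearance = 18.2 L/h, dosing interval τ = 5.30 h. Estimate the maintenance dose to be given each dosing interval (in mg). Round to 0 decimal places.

372 mg

At steady state, Dose/τ = Css × CL.
Dose = Css × CL × τ = 3.86 × 18.20 × 5.30 = 372.3 mg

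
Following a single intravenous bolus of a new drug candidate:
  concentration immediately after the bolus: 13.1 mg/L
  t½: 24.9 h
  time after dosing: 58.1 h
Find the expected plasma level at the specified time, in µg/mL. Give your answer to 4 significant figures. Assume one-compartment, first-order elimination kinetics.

k = ln2 / t½ = 0.693147 / 24.9 = 0.02784 h⁻¹
C = C₀ · e^(−k·t) = 13.10 × e^(−0.02784 × 58.1)
  = 13.10 × 0.1984 = 2.599 mg/L
(2.599 mg/L = 2.599 µg/mL)

2.599 µg/mL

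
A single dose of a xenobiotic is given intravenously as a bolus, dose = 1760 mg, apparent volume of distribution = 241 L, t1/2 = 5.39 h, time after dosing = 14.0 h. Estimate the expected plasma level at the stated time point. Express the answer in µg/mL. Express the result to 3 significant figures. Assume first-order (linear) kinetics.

1.21 µg/mL

C₀ = Dose / Vd = 1760 / 241 = 7.303 mg/L
k = ln2 / t½ = 0.693147 / 5.39 = 0.1286 h⁻¹
C = C₀ · e^(−k·t) = 7.303 × e^(−0.1286 × 14.0)
  = 7.303 × 0.1652 = 1.206 mg/L
(1.206 mg/L = 1.206 µg/mL)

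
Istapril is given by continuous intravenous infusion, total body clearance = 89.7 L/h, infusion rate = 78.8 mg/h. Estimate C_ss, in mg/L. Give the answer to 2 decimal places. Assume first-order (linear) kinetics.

0.88 mg/L

At steady state Css = R₀ / CL = 78.8 / 89.70 = 0.8785 mg/L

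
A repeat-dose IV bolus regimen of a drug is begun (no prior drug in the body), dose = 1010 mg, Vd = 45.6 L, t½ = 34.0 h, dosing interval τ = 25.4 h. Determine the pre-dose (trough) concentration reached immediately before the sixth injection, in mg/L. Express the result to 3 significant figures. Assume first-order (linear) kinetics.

30.2 mg/L

C₀ per dose = Dose / Vd = 1010 / 45.6 = 22.15 mg/L
k = ln2 / t½ = 0.693147 / 34.0 = 0.02039 h⁻¹
Fraction remaining after one interval: r = e^(−kτ) = e^(−0.02039 × 25.4) = 0.5958
Before dose 6, 5 doses have been given (aged 1τ, 2τ, 3τ, 4τ, 5τ).
C_trough = C₀ × (r + r² + … + r^5) = C₀ × r(1−r^5)/(1−r)
        = 22.15 × 0.5958 × (1 − 0.07508) / (1 − 0.5958) = 30.20 mg/L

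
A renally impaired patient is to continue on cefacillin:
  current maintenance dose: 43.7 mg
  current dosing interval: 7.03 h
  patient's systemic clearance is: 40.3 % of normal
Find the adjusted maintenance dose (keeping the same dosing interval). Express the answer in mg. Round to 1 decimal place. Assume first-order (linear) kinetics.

17.6 mg

To keep the same average steady-state level, dosing rate must scale with clearance.
CL ratio = 40.3 / 100 = 0.4030
New dose (same interval) = 43.7 × 0.4030 = 17.61 mg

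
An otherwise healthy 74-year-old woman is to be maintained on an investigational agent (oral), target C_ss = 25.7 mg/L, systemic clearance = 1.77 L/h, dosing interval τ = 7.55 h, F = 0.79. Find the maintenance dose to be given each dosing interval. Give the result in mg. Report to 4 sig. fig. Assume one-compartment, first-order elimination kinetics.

434.7 mg

At steady state, F × (Dose/τ) = Css × CL.
Dose = Css × CL × τ / F = 25.7 × 1.770 × 7.55 / 0.79 = 434.7 mg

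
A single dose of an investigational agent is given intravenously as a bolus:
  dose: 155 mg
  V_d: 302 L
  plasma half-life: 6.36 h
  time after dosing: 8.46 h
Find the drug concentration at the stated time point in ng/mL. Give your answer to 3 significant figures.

C₀ = Dose / Vd = 155.0 / 302 = 0.5132 mg/L
k = ln2 / t½ = 0.693147 / 6.36 = 0.1090 h⁻¹
C = C₀ · e^(−k·t) = 0.5132 × e^(−0.1090 × 8.46)
  = 0.5132 × 0.3977 = 0.2041 mg/L
Convert: 0.2041 mg/L × 1000 = 204.1 ng/mL

204 ng/mL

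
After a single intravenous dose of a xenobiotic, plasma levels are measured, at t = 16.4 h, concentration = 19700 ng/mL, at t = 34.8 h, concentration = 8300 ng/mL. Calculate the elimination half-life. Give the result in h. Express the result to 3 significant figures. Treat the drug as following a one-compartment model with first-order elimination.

14.8 h

k = ln(C₁/C₂) / (t₂ − t₁) = ln(19700/8300) / (34.8 − 16.4)
  = 0.8644 / 18.40 = 0.04698 h⁻¹
t½ = ln2 / k = 0.693147 / 0.04698 = 14.75 h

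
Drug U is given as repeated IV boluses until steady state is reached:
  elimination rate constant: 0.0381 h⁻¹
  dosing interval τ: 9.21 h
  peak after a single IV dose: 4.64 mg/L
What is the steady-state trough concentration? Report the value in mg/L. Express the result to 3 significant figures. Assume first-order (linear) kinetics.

11.0 mg/L

e^(−kτ) = e^(−0.03810 × 9.21) = 0.7041
Accumulation ratio R = 1 / (1 − e^(−kτ)) = 1 / (1 − 0.7041) = 3.380
Steady-state trough = C₀ × R × e^(−kτ) = 4.64 × 3.380 × 0.7041 = 11.04 mg/L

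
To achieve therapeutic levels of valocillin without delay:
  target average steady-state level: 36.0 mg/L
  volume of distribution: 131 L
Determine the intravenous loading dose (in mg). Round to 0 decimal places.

4716 mg

LD = Css × Vd = 36.0 × 131 = 4716 mg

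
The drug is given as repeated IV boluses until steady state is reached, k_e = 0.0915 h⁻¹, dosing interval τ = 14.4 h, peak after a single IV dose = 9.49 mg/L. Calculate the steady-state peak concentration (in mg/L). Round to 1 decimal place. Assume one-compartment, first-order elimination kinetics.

e^(−kτ) = e^(−0.09150 × 14.4) = 0.2678
Accumulation ratio R = 1 / (1 − e^(−kτ)) = 1 / (1 − 0.2678) = 1.366
Steady-state peak = C₀ × R = 9.49 × 1.366 = 12.96 mg/L

13.0 mg/L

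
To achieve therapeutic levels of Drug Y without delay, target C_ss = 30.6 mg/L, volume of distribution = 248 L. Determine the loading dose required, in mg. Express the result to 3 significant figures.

7590 mg

LD = Css × Vd = 30.6 × 248 = 7589 mg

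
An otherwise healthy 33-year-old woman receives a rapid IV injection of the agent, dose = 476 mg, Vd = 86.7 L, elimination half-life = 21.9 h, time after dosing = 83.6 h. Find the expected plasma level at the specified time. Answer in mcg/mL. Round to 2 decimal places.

C₀ = Dose / Vd = 476.0 / 86.7 = 5.490 mg/L
k = ln2 / t½ = 0.693147 / 21.9 = 0.03165 h⁻¹
C = C₀ · e^(−k·t) = 5.490 × e^(−0.03165 × 83.6)
  = 5.490 × 0.07094 = 0.3895 mg/L
(0.3895 mg/L = 0.3895 mcg/mL)

0.39 mcg/mL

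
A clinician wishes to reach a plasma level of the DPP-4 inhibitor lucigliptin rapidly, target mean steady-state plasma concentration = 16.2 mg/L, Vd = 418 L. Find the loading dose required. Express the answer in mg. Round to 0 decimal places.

LD = Css × Vd = 16.2 × 418 = 6772 mg

6772 mg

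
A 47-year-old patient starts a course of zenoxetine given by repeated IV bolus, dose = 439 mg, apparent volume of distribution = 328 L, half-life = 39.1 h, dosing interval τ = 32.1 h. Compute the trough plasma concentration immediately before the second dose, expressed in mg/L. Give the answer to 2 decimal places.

0.76 mg/L

C₀ per dose = Dose / Vd = 439 / 328 = 1.338 mg/L
k = ln2 / t½ = 0.693147 / 39.1 = 0.01773 h⁻¹
Fraction remaining after one interval: r = e^(−kτ) = e^(−0.01773 × 32.1) = 0.5660
Before dose 2, 1 dose has been given (aged 1τ).
C_trough = C₀ × r = 1.338 × 0.5660 = 0.7573 mg/L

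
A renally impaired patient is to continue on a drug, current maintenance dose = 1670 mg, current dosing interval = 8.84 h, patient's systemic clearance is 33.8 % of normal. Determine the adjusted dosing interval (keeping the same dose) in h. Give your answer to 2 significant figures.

26 h

To keep the same average steady-state level, dosing rate must scale with clearance.
CL ratio = 33.8 / 100 = 0.3380
New interval (same dose) = 8.84 / 0.3380 = 26.15 h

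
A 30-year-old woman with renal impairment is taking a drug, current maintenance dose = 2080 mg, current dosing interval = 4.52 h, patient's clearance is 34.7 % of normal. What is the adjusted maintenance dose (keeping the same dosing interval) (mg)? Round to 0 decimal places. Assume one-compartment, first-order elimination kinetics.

To keep the same average steady-state level, dosing rate must scale with clearance.
CL ratio = 34.7 / 100 = 0.3470
New dose (same interval) = 2080 × 0.3470 = 721.8 mg

722 mg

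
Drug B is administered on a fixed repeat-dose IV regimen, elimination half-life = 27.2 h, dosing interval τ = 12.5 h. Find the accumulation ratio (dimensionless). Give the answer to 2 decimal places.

k = ln2 / t½ = 0.693147 / 27.2 = 0.02548 h⁻¹
e^(−kτ) = e^(−0.02548 × 12.5) = 0.7272
Accumulation ratio R = 1 / (1 − e^(−kτ)) = 1 / (1 − 0.7272) = 3.666

3.67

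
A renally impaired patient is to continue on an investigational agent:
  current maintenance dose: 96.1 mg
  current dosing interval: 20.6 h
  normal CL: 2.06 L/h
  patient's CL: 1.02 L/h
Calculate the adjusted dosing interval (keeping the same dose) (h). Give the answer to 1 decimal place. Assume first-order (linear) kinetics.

To keep the same average steady-state level, dosing rate must scale with clearance.
CL ratio = 1.02 / 2.06 = 0.4951
New interval (same dose) = 20.6 / 0.4951 = 41.61 h

41.6 h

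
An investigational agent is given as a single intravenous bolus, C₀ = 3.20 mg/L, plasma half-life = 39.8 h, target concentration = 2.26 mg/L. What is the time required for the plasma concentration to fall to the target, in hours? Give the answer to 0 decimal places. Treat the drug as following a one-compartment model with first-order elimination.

k = ln2 / t½ = 0.693147 / 39.8 = 0.01742 h⁻¹
t = ln(C₀ / C) / k = ln(3.200 / 2.26) / 0.01742
  = ln(1.416) / 0.01742 = 0.3478 / 0.01742 = 19.97 h

20 h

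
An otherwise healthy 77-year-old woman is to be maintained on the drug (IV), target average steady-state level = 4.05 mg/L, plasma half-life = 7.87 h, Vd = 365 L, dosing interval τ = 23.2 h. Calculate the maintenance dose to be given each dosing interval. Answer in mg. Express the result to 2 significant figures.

3000 mg

k = ln2 / t½ = 0.693147 / 7.87 = 0.08807 h⁻¹
CL = k × Vd = 0.08807 × 365 = 32.15 L/h
At steady state, Dose/τ = Css × CL.
Dose = Css × CL × τ = 4.05 × 32.15 × 23.2 = 3021 mg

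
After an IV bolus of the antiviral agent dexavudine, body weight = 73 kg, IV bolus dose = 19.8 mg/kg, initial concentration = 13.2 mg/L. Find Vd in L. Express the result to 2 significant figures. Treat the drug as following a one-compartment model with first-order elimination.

Dose = 19.8 × 73 = 1445 mg
Vd = Dose / C₀ = 1445 / 13.2 = 109.5 L

110 L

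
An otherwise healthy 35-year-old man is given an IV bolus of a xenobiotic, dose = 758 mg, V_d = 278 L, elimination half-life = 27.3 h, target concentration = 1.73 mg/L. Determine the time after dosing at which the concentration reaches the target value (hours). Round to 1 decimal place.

C₀ = Dose / Vd = 758.0 / 278 = 2.727 mg/L
k = ln2 / t½ = 0.693147 / 27.3 = 0.02539 h⁻¹
t = ln(C₀ / C) / k = ln(2.727 / 1.73) / 0.02539
  = ln(1.576) / 0.02539 = 0.4549 / 0.02539 = 17.92 h

17.9 h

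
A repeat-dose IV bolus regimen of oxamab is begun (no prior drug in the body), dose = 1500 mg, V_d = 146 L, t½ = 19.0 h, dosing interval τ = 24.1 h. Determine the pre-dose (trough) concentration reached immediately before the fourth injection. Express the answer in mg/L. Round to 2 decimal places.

C₀ per dose = Dose / Vd = 1500 / 146 = 10.27 mg/L
k = ln2 / t½ = 0.693147 / 19.0 = 0.03648 h⁻¹
Fraction remaining after one interval: r = e^(−kτ) = e^(−0.03648 × 24.1) = 0.4151
Before dose 4, 3 doses have been given (aged 1τ, 2τ, 3τ).
C_trough = C₀ × (r + r² + … + r^3) = C₀ × r(1−r^3)/(1−r)
        = 10.27 × 0.4151 × (1 − 0.07153) / (1 − 0.4151) = 6.767 mg/L

6.77 mg/L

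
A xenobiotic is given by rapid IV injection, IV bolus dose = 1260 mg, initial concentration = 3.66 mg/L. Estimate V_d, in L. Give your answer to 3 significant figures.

Vd = Dose / C₀ = 1260 / 3.66 = 344.3 L

344 L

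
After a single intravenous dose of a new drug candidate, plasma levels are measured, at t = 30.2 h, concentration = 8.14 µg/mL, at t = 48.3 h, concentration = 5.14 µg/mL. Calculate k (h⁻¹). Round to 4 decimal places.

k = ln(C₁/C₂) / (t₂ − t₁) = ln(8.14/5.14) / (48.3 − 30.2)
  = 0.4597 / 18.10 = 0.02540 h⁻¹

0.0254 h⁻¹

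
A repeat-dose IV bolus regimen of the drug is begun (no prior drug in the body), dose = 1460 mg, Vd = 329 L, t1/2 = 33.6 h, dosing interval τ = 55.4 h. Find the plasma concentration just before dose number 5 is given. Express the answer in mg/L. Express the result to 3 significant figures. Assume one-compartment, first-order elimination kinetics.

2.06 mg/L

C₀ per dose = Dose / Vd = 1460 / 329 = 4.438 mg/L
k = ln2 / t½ = 0.693147 / 33.6 = 0.02063 h⁻¹
Fraction remaining after one interval: r = e^(−kτ) = e^(−0.02063 × 55.4) = 0.3189
Before dose 5, 4 doses have been given (aged 1τ, 2τ, 3τ, 4τ).
C_trough = C₀ × (r + r² + … + r^4) = C₀ × r(1−r^4)/(1−r)
        = 4.438 × 0.3189 × (1 − 0.01034) / (1 − 0.3189) = 2.056 mg/L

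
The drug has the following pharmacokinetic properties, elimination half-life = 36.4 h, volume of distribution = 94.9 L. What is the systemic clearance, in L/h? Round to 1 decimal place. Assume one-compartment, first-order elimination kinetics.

k = ln2 / t½ = 0.693147 / 36.4 = 0.01904 h⁻¹
CL = k × Vd = 0.01904 × 94.9 = 1.807 L/h

1.8 L/h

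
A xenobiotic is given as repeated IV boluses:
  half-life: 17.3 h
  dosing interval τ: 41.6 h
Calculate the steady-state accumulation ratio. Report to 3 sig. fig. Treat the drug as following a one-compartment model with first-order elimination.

1.23

k = ln2 / t½ = 0.693147 / 17.3 = 0.04007 h⁻¹
e^(−kτ) = e^(−0.04007 × 41.6) = 0.1888
Accumulation ratio R = 1 / (1 − e^(−kτ)) = 1 / (1 − 0.1888) = 1.233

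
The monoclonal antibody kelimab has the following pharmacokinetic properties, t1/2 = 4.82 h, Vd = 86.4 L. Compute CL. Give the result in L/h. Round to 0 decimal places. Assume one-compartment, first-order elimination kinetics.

12 L/h

k = ln2 / t½ = 0.693147 / 4.82 = 0.1438 h⁻¹
CL = k × Vd = 0.1438 × 86.4 = 12.42 L/h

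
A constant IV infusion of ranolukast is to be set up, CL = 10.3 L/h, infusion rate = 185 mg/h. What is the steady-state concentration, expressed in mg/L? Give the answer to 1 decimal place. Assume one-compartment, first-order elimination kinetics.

At steady state Css = R₀ / CL = 185 / 10.30 = 17.96 mg/L

18.0 mg/L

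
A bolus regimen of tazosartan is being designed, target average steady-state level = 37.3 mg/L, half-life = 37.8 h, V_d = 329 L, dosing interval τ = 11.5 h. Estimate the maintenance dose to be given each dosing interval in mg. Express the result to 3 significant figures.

2590 mg

k = ln2 / t½ = 0.693147 / 37.8 = 0.01834 h⁻¹
CL = k × Vd = 0.01834 × 329 = 6.034 L/h
At steady state, Dose/τ = Css × CL.
Dose = Css × CL × τ = 37.3 × 6.034 × 11.5 = 2588 mg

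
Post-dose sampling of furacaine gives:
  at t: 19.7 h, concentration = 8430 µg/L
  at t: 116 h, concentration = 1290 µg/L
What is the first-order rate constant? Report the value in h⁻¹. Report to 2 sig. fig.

0.019 h⁻¹

k = ln(C₁/C₂) / (t₂ − t₁) = ln(8430/1290) / (116 − 19.7)
  = 1.877 / 96.30 = 0.01949 h⁻¹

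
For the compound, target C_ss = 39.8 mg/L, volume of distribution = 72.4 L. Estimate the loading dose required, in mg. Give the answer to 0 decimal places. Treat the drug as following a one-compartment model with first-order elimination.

LD = Css × Vd = 39.8 × 72.4 = 2882 mg

2882 mg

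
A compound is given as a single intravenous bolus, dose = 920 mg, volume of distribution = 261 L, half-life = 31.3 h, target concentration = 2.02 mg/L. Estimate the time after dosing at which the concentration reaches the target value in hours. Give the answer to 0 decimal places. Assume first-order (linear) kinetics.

25 h

C₀ = Dose / Vd = 920.0 / 261 = 3.525 mg/L
k = ln2 / t½ = 0.693147 / 31.3 = 0.02215 h⁻¹
t = ln(C₀ / C) / k = ln(3.525 / 2.02) / 0.02215
  = ln(1.745) / 0.02215 = 0.5568 / 0.02215 = 25.14 h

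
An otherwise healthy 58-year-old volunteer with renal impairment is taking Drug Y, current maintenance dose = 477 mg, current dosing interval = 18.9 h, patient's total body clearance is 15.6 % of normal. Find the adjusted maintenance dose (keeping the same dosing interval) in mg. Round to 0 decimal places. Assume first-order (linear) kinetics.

74 mg

To keep the same average steady-state level, dosing rate must scale with clearance.
CL ratio = 15.6 / 100 = 0.1560
New dose (same interval) = 477 × 0.1560 = 74.41 mg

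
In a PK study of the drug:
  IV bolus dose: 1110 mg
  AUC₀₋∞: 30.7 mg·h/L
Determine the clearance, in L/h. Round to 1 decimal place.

CL = Dose / AUC = 1110 / 30.7 = 36.16 L/h

36.2 L/h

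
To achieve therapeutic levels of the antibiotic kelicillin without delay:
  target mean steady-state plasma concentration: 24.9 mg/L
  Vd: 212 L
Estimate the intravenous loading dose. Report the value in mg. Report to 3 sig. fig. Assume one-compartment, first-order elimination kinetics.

5280 mg

LD = Css × Vd = 24.9 × 212 = 5279 mg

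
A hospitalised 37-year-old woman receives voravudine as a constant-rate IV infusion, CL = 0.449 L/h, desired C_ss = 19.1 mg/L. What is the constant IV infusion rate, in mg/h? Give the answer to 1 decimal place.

At steady state, infusion rate R₀ = Css × CL = 19.1 × 0.4490 = 8.576 mg/h

8.6 mg/h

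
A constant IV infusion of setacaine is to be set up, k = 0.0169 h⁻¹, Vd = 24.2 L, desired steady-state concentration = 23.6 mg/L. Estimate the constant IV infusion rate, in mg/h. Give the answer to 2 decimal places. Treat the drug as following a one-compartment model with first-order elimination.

9.65 mg/h

CL = k × Vd = 0.01690 × 24.2 = 0.4090 L/h
At steady state, infusion rate R₀ = Css × CL = 23.6 × 0.4090 = 9.652 mg/h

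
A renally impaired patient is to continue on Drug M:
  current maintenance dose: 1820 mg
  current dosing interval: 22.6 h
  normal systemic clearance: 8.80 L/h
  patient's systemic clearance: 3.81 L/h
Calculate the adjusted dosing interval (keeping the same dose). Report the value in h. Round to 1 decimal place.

To keep the same average steady-state level, dosing rate must scale with clearance.
CL ratio = 3.81 / 8.80 = 0.4330
New interval (same dose) = 22.6 / 0.4330 = 52.19 h

52.2 h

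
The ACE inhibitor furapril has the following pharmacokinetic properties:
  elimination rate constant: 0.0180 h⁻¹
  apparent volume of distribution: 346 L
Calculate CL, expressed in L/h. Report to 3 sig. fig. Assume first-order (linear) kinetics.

6.23 L/h

CL = k × Vd = 0.0180 × 346 = 6.228 L/h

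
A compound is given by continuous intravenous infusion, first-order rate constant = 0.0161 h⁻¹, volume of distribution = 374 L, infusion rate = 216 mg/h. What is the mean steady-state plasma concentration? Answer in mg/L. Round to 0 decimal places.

CL = k × Vd = 0.01610 × 374 = 6.021 L/h
At steady state Css = R₀ / CL = 216 / 6.021 = 35.87 mg/L

36 mg/L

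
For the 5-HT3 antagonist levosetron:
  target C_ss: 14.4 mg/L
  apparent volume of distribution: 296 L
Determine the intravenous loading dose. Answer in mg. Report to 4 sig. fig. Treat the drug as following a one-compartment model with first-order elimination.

LD = Css × Vd = 14.4 × 296 = 4262 mg

4262 mg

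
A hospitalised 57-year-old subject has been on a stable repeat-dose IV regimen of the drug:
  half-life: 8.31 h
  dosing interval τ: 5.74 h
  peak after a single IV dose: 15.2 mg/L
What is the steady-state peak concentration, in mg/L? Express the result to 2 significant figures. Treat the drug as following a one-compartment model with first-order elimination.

k = ln2 / t½ = 0.693147 / 8.31 = 0.08341 h⁻¹
e^(−kτ) = e^(−0.08341 × 5.74) = 0.6195
Accumulation ratio R = 1 / (1 − e^(−kτ)) = 1 / (1 − 0.6195) = 2.628
Steady-state peak = C₀ × R = 15.2 × 2.628 = 39.95 mg/L

40 mg/L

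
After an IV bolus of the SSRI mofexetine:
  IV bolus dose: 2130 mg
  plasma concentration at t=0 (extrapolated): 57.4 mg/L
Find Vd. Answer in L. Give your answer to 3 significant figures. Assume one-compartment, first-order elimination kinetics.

37.1 L

Vd = Dose / C₀ = 2130 / 57.4 = 37.11 L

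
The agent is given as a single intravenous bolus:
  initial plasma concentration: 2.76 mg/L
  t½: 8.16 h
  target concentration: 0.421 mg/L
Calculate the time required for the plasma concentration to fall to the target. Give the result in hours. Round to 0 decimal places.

k = ln2 / t½ = 0.693147 / 8.16 = 0.08494 h⁻¹
t = ln(C₀ / C) / k = ln(2.760 / 0.421) / 0.08494
  = ln(6.556) / 0.08494 = 1.880 / 0.08494 = 22.13 h

22 h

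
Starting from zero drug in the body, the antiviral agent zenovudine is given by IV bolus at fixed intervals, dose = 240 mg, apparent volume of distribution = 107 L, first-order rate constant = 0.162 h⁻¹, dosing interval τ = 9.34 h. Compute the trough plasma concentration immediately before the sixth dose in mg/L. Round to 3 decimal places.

0.633 mg/L

C₀ per dose = Dose / Vd = 240 / 107 = 2.243 mg/L
Fraction remaining after one interval: r = e^(−kτ) = e^(−0.1620 × 9.34) = 0.2202
Before dose 6, 5 doses have been given (aged 1τ, 2τ, 3τ, 4τ, 5τ).
C_trough = C₀ × (r + r² + … + r^5) = C₀ × r(1−r^5)/(1−r)
        = 2.243 × 0.2202 × (1 − 0.0005177) / (1 − 0.2202) = 0.6331 mg/L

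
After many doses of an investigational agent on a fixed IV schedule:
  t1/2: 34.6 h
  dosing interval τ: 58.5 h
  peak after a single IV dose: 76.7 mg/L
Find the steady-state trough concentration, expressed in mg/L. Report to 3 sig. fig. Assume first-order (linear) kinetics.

k = ln2 / t½ = 0.693147 / 34.6 = 0.02003 h⁻¹
e^(−kτ) = e^(−0.02003 × 58.5) = 0.3098
Accumulation ratio R = 1 / (1 − e^(−kτ)) = 1 / (1 − 0.3098) = 1.449
Steady-state trough = C₀ × R × e^(−kτ) = 76.7 × 1.449 × 0.3098 = 34.43 mg/L

34.4 mg/L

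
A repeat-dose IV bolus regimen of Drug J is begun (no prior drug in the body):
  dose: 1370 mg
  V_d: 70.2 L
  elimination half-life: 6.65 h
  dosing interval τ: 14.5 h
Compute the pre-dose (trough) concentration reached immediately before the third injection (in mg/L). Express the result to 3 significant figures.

C₀ per dose = Dose / Vd = 1370 / 70.2 = 19.52 mg/L
k = ln2 / t½ = 0.693147 / 6.65 = 0.1042 h⁻¹
Fraction remaining after one interval: r = e^(−kτ) = e^(−0.1042 × 14.5) = 0.2207
Before dose 3, 2 doses have been given (aged 1τ, 2τ).
C_trough = C₀ × (r + r²) = 19.52 × (0.2207 + 0.04871) = 5.259 mg/L

5.26 mg/L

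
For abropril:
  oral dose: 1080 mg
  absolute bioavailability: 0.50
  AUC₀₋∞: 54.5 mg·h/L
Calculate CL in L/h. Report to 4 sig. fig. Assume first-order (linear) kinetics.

CL = F·Dose / AUC = 0.50 × 1080 / 54.5 = 9.908 L/h

9.908 L/h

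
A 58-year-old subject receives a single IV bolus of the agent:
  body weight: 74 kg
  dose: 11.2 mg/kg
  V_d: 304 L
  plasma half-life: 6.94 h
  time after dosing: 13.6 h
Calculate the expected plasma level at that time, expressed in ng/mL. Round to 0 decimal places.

701 ng/mL

Total dose = 11.2 × 74 = 828.8 mg
C₀ = Dose / Vd = 828.8 / 304 = 2.726 mg/L
k = ln2 / t½ = 0.693147 / 6.94 = 0.09988 h⁻¹
C = C₀ · e^(−k·t) = 2.726 × e^(−0.09988 × 13.6)
  = 2.726 × 0.2571 = 0.7009 mg/L
Convert: 0.7009 mg/L × 1000 = 700.9 ng/mL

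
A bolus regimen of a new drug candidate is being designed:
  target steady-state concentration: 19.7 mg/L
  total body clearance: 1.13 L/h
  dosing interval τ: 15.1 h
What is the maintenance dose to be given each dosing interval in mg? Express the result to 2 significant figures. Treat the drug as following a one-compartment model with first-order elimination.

340 mg

At steady state, Dose/τ = Css × CL.
Dose = Css × CL × τ = 19.7 × 1.130 × 15.1 = 336.1 mg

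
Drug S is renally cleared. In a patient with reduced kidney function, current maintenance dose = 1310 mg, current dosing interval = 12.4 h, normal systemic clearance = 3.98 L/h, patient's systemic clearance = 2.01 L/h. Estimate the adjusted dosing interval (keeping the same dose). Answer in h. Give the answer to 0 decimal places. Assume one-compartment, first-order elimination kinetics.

To keep the same average steady-state level, dosing rate must scale with clearance.
CL ratio = 2.01 / 3.98 = 0.5050
New interval (same dose) = 12.4 / 0.5050 = 24.55 h

25 h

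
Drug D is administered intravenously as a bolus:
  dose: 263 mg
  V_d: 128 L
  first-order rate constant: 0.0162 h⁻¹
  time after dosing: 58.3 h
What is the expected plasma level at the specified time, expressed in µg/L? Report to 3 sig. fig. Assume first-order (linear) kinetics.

C₀ = Dose / Vd = 263.0 / 128 = 2.055 mg/L
C = C₀ · e^(−k·t) = 2.055 × e^(−0.01620 × 58.3)
  = 2.055 × 0.3889 = 0.7992 mg/L
Convert: 0.7992 mg/L × 1000 = 799.2 µg/L

799 µg/L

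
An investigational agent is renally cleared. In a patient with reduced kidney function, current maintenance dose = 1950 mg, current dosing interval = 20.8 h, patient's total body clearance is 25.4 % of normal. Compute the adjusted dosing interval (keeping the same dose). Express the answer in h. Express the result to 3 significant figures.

To keep the same average steady-state level, dosing rate must scale with clearance.
CL ratio = 25.4 / 100 = 0.2540
New interval (same dose) = 20.8 / 0.2540 = 81.89 h

81.9 h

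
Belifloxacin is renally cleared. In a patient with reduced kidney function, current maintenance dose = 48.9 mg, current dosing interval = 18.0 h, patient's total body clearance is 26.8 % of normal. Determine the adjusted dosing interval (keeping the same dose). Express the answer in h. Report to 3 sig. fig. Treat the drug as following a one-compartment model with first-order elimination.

To keep the same average steady-state level, dosing rate must scale with clearance.
CL ratio = 26.8 / 100 = 0.2680
New interval (same dose) = 18.0 / 0.2680 = 67.16 h

67.2 h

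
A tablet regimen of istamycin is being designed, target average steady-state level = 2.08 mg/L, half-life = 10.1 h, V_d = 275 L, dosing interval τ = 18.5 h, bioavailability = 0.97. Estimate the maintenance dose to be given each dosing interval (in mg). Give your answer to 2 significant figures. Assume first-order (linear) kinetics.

750 mg

k = ln2 / t½ = 0.693147 / 10.1 = 0.06863 h⁻¹
CL = k × Vd = 0.06863 × 275 = 18.87 L/h
At steady state, F × (Dose/τ) = Css × CL.
Dose = Css × CL × τ / F = 2.08 × 18.87 × 18.5 / 0.97 = 748.6 mg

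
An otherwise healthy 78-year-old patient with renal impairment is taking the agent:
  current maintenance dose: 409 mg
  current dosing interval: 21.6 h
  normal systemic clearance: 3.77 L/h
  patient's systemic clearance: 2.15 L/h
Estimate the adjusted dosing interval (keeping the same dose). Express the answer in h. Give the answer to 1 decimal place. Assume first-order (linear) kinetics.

To keep the same average steady-state level, dosing rate must scale with clearance.
CL ratio = 2.15 / 3.77 = 0.5703
New interval (same dose) = 21.6 / 0.5703 = 37.87 h

37.9 h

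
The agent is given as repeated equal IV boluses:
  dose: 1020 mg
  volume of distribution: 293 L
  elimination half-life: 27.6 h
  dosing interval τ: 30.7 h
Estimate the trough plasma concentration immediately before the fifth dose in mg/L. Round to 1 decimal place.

2.9 mg/L

C₀ per dose = Dose / Vd = 1020 / 293 = 3.481 mg/L
k = ln2 / t½ = 0.693147 / 27.6 = 0.02511 h⁻¹
Fraction remaining after one interval: r = e^(−kτ) = e^(−0.02511 × 30.7) = 0.4626
Before dose 5, 4 doses have been given (aged 1τ, 2τ, 3τ, 4τ).
C_trough = C₀ × (r + r² + … + r^4) = C₀ × r(1−r^4)/(1−r)
        = 3.481 × 0.4626 × (1 − 0.04580) / (1 − 0.4626) = 2.859 mg/L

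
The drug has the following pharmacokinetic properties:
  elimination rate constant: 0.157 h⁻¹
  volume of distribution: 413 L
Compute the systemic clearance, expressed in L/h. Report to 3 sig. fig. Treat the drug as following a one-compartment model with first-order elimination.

CL = k × Vd = 0.157 × 413 = 64.84 L/h

64.8 L/h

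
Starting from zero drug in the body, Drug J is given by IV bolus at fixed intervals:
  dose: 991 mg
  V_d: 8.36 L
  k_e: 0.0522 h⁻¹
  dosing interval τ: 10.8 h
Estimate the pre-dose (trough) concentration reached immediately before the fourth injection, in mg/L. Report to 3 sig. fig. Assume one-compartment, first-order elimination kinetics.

C₀ per dose = Dose / Vd = 991 / 8.36 = 118.5 mg/L
Fraction remaining after one interval: r = e^(−kτ) = e^(−0.05220 × 10.8) = 0.5691
Before dose 4, 3 doses have been given (aged 1τ, 2τ, 3τ).
C_trough = C₀ × (r + r² + … + r^3) = C₀ × r(1−r^3)/(1−r)
        = 118.5 × 0.5691 × (1 − 0.1843) / (1 − 0.5691) = 127.7 mg/L

128 mg/L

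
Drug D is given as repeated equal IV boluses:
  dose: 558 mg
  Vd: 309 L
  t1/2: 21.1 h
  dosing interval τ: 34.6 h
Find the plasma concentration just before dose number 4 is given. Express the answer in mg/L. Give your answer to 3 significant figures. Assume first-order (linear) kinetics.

C₀ per dose = Dose / Vd = 558 / 309 = 1.806 mg/L
k = ln2 / t½ = 0.693147 / 21.1 = 0.03285 h⁻¹
Fraction remaining after one interval: r = e^(−kτ) = e^(−0.03285 × 34.6) = 0.3209
Before dose 4, 3 doses have been given (aged 1τ, 2τ, 3τ).
C_trough = C₀ × (r + r² + … + r^3) = C₀ × r(1−r^3)/(1−r)
        = 1.806 × 0.3209 × (1 − 0.03305) / (1 − 0.3209) = 0.8252 mg/L

0.825 mg/L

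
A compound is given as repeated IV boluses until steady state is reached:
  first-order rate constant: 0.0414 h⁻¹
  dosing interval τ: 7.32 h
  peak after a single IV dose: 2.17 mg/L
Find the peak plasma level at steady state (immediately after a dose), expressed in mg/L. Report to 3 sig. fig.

e^(−kτ) = e^(−0.04140 × 7.32) = 0.7386
Accumulation ratio R = 1 / (1 − e^(−kτ)) = 1 / (1 − 0.7386) = 3.826
Steady-state peak = C₀ × R = 2.17 × 3.826 = 8.302 mg/L

8.30 mg/L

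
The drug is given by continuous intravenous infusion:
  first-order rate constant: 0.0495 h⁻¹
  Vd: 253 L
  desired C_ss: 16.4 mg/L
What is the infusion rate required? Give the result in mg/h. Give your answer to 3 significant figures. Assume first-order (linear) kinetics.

CL = k × Vd = 0.04950 × 253 = 12.52 L/h
At steady state, infusion rate R₀ = Css × CL = 16.4 × 12.52 = 205.3 mg/h

205 mg/h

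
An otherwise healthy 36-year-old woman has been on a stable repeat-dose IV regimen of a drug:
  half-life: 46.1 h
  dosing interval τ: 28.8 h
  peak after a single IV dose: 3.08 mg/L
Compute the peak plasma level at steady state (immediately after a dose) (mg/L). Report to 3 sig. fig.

k = ln2 / t½ = 0.693147 / 46.1 = 0.01504 h⁻¹
e^(−kτ) = e^(−0.01504 × 28.8) = 0.6485
Accumulation ratio R = 1 / (1 − e^(−kτ)) = 1 / (1 − 0.6485) = 2.845
Steady-state peak = C₀ × R = 3.08 × 2.845 = 8.763 mg/L

8.76 mg/L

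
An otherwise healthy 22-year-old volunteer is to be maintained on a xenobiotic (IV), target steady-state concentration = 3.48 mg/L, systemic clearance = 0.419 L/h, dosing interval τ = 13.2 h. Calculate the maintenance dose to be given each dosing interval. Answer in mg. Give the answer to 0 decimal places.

At steady state, Dose/τ = Css × CL.
Dose = Css × CL × τ = 3.48 × 0.4190 × 13.2 = 19.25 mg

19 mg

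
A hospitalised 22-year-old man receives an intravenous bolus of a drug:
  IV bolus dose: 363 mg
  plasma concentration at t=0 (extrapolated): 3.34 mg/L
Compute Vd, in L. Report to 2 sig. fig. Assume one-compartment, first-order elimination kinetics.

Vd = Dose / C₀ = 363.0 / 3.34 = 108.7 L

110 L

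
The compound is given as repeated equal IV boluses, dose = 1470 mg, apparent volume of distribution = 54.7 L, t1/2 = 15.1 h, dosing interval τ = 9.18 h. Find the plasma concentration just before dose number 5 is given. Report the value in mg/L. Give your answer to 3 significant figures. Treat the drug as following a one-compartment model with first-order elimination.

41.8 mg/L

C₀ per dose = Dose / Vd = 1470 / 54.7 = 26.87 mg/L
k = ln2 / t½ = 0.693147 / 15.1 = 0.04590 h⁻¹
Fraction remaining after one interval: r = e^(−kτ) = e^(−0.04590 × 9.18) = 0.6562
Before dose 5, 4 doses have been given (aged 1τ, 2τ, 3τ, 4τ).
C_trough = C₀ × (r + r² + … + r^4) = C₀ × r(1−r^4)/(1−r)
        = 26.87 × 0.6562 × (1 − 0.1854) / (1 − 0.6562) = 41.78 mg/L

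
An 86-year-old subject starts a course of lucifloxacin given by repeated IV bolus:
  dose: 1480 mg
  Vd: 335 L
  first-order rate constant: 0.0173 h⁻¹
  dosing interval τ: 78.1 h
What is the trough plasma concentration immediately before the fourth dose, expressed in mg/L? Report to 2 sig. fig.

C₀ per dose = Dose / Vd = 1480 / 335 = 4.418 mg/L
Fraction remaining after one interval: r = e^(−kτ) = e^(−0.01730 × 78.1) = 0.2589
Before dose 4, 3 doses have been given (aged 1τ, 2τ, 3τ).
C_trough = C₀ × (r + r² + … + r^3) = C₀ × r(1−r^3)/(1−r)
        = 4.418 × 0.2589 × (1 − 0.01735) / (1 − 0.2589) = 1.517 mg/L

1.5 mg/L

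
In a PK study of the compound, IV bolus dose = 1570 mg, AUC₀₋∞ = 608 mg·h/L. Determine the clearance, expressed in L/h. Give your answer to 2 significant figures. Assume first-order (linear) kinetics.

CL = Dose / AUC = 1570 / 608 = 2.582 L/h

2.6 L/h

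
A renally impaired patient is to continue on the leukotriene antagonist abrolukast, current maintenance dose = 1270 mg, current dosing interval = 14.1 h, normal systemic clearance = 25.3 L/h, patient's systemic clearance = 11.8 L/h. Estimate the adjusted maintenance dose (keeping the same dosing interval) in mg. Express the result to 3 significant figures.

To keep the same average steady-state level, dosing rate must scale with clearance.
CL ratio = 11.8 / 25.3 = 0.4664
New dose (same interval) = 1270 × 0.4664 = 592.3 mg

592 mg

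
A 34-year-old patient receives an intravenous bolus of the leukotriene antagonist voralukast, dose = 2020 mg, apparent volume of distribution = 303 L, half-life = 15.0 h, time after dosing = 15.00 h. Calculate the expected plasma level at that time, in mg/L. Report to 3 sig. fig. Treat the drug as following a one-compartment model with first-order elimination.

C₀ = Dose / Vd = 2020 / 303 = 6.667 mg/L
k = ln2 / t½ = 0.693147 / 15.0 = 0.04621 h⁻¹
t / t½ = 15.00 / 15.0 = 1 half-lives
C = C₀ × (1/2)^1 = 6.667 × 0.5000 = 3.334 mg/L

3.33 mg/L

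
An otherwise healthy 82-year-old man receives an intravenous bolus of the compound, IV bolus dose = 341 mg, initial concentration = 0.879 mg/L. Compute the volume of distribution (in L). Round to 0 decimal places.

Vd = Dose / C₀ = 341.0 / 0.879 = 387.9 L

388 L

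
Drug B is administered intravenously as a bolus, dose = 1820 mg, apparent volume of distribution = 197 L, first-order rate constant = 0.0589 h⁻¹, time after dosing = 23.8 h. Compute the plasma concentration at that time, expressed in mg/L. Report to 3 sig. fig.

2.27 mg/L

C₀ = Dose / Vd = 1820 / 197 = 9.239 mg/L
C = C₀ · e^(−k·t) = 9.239 × e^(−0.05890 × 23.8)
  = 9.239 × 0.2461 = 2.274 mg/L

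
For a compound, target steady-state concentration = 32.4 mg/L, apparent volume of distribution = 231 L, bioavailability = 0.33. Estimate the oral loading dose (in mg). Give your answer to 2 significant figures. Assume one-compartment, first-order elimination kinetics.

LD = Css × Vd / F = 32.4 × 231 / 0.33 = 22680 mg

23000 mg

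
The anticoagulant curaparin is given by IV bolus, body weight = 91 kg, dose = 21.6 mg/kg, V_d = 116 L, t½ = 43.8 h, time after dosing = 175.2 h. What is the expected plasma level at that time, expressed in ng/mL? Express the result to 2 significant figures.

1100 ng/mL

Total dose = 21.6 × 91 = 1966 mg
C₀ = Dose / Vd = 1966 / 116 = 16.95 mg/L
k = ln2 / t½ = 0.693147 / 43.8 = 0.01583 h⁻¹
t / t½ = 175.2 / 43.8 = 4 half-lives
C = C₀ × (1/2)^4 = 16.95 × 0.06250 = 1.059 mg/L
Convert: 1.059 mg/L × 1000 = 1059 ng/mL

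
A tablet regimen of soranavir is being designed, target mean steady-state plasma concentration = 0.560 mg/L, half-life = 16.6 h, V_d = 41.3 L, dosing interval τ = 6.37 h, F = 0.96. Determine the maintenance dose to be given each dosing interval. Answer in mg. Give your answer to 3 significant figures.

6.41 mg

k = ln2 / t½ = 0.693147 / 16.6 = 0.04176 h⁻¹
CL = k × Vd = 0.04176 × 41.3 = 1.725 L/h
At steady state, F × (Dose/τ) = Css × CL.
Dose = Css × CL × τ / F = 0.560 × 1.725 × 6.37 / 0.96 = 6.410 mg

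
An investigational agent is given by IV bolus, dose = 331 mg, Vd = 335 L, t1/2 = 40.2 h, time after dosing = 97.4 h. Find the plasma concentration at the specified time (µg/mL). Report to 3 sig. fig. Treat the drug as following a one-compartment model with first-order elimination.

0.184 µg/mL

C₀ = Dose / Vd = 331.0 / 335 = 0.9881 mg/L
k = ln2 / t½ = 0.693147 / 40.2 = 0.01724 h⁻¹
C = C₀ · e^(−k·t) = 0.9881 × e^(−0.01724 × 97.4)
  = 0.9881 × 0.1865 = 0.1843 mg/L
(0.1843 mg/L = 0.1843 µg/mL)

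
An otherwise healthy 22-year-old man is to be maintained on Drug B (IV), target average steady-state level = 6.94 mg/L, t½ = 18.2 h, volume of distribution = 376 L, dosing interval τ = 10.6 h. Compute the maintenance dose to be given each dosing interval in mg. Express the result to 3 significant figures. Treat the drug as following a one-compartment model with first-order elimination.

1050 mg

k = ln2 / t½ = 0.693147 / 18.2 = 0.03809 h⁻¹
CL = k × Vd = 0.03809 × 376 = 14.32 L/h
At steady state, Dose/τ = Css × CL.
Dose = Css × CL × τ = 6.94 × 14.32 × 10.6 = 1053 mg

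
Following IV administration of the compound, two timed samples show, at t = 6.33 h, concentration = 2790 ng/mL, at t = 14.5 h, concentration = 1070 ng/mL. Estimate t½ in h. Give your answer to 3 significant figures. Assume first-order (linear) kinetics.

k = ln(C₁/C₂) / (t₂ − t₁) = ln(2790/1070) / (14.5 − 6.33)
  = 0.9584 / 8.170 = 0.1173 h⁻¹
t½ = ln2 / k = 0.693147 / 0.1173 = 5.909 h

5.91 h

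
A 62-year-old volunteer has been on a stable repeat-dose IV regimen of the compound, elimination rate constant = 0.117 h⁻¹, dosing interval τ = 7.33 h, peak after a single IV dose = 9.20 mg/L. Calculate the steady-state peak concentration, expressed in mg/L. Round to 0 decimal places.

16 mg/L

e^(−kτ) = e^(−0.1170 × 7.33) = 0.4242
Accumulation ratio R = 1 / (1 − e^(−kτ)) = 1 / (1 − 0.4242) = 1.737
Steady-state peak = C₀ × R = 9.20 × 1.737 = 15.98 mg/L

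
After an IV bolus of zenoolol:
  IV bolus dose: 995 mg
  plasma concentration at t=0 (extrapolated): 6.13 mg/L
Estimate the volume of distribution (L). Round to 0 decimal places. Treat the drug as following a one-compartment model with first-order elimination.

162 L

Vd = Dose / C₀ = 995.0 / 6.13 = 162.3 L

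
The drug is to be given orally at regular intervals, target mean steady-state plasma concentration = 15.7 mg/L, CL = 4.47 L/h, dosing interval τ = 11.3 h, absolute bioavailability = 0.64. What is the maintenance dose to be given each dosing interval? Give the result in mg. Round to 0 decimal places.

At steady state, F × (Dose/τ) = Css × CL.
Dose = Css × CL × τ / F = 15.7 × 4.470 × 11.3 / 0.64 = 1239 mg

1239 mg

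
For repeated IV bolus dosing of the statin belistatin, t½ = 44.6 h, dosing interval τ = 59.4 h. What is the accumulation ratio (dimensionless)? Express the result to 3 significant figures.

k = ln2 / t½ = 0.693147 / 44.6 = 0.01554 h⁻¹
e^(−kτ) = e^(−0.01554 × 59.4) = 0.3973
Accumulation ratio R = 1 / (1 − e^(−kτ)) = 1 / (1 − 0.3973) = 1.659

1.66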